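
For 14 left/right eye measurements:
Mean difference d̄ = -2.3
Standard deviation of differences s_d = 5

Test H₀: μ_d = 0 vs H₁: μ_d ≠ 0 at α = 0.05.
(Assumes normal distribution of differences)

Answer: t = -1.7212, fail to reject H₀

Derivation:
df = n - 1 = 13
SE = s_d/√n = 5/√14 = 1.3363
t = d̄/SE = -2.3/1.3363 = -1.7212
Critical value: t_{0.025,13} = ±2.160
p-value ≈ 0.1089
Decision: fail to reject H₀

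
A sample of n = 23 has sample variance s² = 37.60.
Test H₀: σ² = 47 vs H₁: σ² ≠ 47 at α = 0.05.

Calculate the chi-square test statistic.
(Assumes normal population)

Answer: χ² = 17.6000, fail to reject H₀

Derivation:
df = n - 1 = 22
χ² = (n-1)s²/σ₀² = 22×37.60/47 = 17.6000
Critical values: χ²_{0.975,22} = 10.982, χ²_{0.025,22} = 36.781
Rejection region: χ² < 10.982 or χ² > 36.781
Decision: fail to reject H₀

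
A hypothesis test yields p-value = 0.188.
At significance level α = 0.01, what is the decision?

Answer: fail to reject H₀

Derivation:
Compare p-value to α:
0.188 ≥ 0.01
Decision: fail to reject H₀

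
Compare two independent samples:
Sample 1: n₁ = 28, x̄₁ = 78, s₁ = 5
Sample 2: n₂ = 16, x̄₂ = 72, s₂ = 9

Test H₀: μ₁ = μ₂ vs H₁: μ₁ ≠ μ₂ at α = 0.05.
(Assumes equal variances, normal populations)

Pooled variance: s²_p = [27×5² + 15×9²]/(42) = 45.0000
s_p = 6.7082
SE = s_p×√(1/n₁ + 1/n₂) = 6.7082×√(1/28 + 1/16) = 2.1023
t = (x̄₁ - x̄₂)/SE = (78 - 72)/2.1023 = 2.8540
df = 42, t-critical = ±2.018
Decision: reject H₀

Answer: t = 2.8540, reject H₀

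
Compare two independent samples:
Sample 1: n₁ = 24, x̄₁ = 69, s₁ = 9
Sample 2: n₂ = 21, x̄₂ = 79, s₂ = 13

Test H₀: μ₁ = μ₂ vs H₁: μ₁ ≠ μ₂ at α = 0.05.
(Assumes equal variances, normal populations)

Answer: t = -3.0308, reject H₀

Derivation:
Pooled variance: s²_p = [23×9² + 20×13²]/(43) = 121.9302
s_p = 11.0422
SE = s_p×√(1/n₁ + 1/n₂) = 11.0422×√(1/24 + 1/21) = 3.2995
t = (x̄₁ - x̄₂)/SE = (69 - 79)/3.2995 = -3.0308
df = 43, t-critical = ±2.017
Decision: reject H₀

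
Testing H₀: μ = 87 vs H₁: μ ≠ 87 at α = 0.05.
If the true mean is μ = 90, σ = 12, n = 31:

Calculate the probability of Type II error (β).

Answer: β ≈ 0.7146

Derivation:
SE = σ/√n = 12/√31 = 2.1553
Critical values: μ₀ ± z_0.025×SE = 87 ± 1.960×2.1553
Acceptance region: (82.7756, 91.2244)
Under H₁ (μ = 90): z_high = (91.2244 - 90)/2.1553 = 0.5681, z_low = (82.7756 - 90)/2.1553 = -3.3519
β = P(not reject | H₁) = Φ(0.5681) - Φ(-3.3519) ≈ 0.7146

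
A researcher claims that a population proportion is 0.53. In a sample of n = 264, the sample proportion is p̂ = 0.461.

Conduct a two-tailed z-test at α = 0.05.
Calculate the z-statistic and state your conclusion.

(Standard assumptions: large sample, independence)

H₀: p = 0.53, H₁: p ≠ 0.53
Standard error: SE = √(p₀(1-p₀)/n) = √(0.53×0.47/264) = 0.030717
z-statistic: z = (p̂ - p₀)/SE = (0.461 - 0.53)/0.030717 = -2.2463
Critical value: z_0.025 = ±1.960
p-value = 0.0247
Decision: reject H₀ at α = 0.05

Answer: z = -2.2463, reject H₀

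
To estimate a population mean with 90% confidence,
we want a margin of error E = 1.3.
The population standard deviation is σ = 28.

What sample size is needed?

Answer: n = 1256

Derivation:
z_0.05 = 1.645
n = (z×σ/E)² = (1.645×28/1.3)²
n = 1255.3394
Round up: n = 1256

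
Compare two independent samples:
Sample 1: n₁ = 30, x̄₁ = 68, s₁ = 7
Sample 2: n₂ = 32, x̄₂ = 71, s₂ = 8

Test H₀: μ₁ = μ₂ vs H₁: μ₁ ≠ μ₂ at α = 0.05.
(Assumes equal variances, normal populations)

Answer: t = -1.5670, fail to reject H₀

Derivation:
Pooled variance: s²_p = [29×7² + 31×8²]/(60) = 56.7500
s_p = 7.5333
SE = s_p×√(1/n₁ + 1/n₂) = 7.5333×√(1/30 + 1/32) = 1.9145
t = (x̄₁ - x̄₂)/SE = (68 - 71)/1.9145 = -1.5670
df = 60, t-critical = ±2.000
Decision: fail to reject H₀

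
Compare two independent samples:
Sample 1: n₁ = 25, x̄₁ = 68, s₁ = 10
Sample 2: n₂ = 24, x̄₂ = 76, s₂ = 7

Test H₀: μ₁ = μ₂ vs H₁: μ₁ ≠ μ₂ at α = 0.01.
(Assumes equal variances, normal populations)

Pooled variance: s²_p = [24×10² + 23×7²]/(47) = 75.0426
s_p = 8.6627
SE = s_p×√(1/n₁ + 1/n₂) = 8.6627×√(1/25 + 1/24) = 2.4756
t = (x̄₁ - x̄₂)/SE = (68 - 76)/2.4756 = -3.2315
df = 47, t-critical = ±2.685
Decision: reject H₀

Answer: t = -3.2315, reject H₀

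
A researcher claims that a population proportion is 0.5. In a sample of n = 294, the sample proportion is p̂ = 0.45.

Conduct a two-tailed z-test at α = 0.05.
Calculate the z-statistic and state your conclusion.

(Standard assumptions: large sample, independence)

H₀: p = 0.5, H₁: p ≠ 0.5
Standard error: SE = √(p₀(1-p₀)/n) = √(0.5×0.5/294) = 0.029161
z-statistic: z = (p̂ - p₀)/SE = (0.45 - 0.5)/0.029161 = -1.7146
Critical value: z_0.025 = ±1.960
p-value = 0.0864
Decision: fail to reject H₀ at α = 0.05

Answer: z = -1.7146, fail to reject H₀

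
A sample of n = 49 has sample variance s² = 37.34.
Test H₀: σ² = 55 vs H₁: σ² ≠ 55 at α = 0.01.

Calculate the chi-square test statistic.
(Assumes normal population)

Answer: χ² = 32.5876, fail to reject H₀

Derivation:
df = n - 1 = 48
χ² = (n-1)s²/σ₀² = 48×37.34/55 = 32.5876
Critical values: χ²_{0.995,48} = 26.511, χ²_{0.005,48} = 76.969
Rejection region: χ² < 26.511 or χ² > 76.969
Decision: fail to reject H₀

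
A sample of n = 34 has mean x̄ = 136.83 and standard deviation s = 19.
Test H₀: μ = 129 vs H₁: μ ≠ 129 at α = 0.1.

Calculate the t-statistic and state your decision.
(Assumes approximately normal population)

df = n - 1 = 33
SE = s/√n = 19/√34 = 3.2585
t = (x̄ - μ₀)/SE = (136.83 - 129)/3.2585 = 2.4029
Critical value: t_{0.05,33} = ±1.692
p-value ≈ 0.0220
Decision: reject H₀

Answer: t = 2.4029, reject H₀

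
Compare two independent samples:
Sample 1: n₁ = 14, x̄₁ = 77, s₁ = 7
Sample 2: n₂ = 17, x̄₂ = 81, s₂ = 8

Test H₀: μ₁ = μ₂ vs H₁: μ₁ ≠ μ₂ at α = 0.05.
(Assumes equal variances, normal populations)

Answer: t = -1.4645, fail to reject H₀

Derivation:
Pooled variance: s²_p = [13×7² + 16×8²]/(29) = 57.2759
s_p = 7.5681
SE = s_p×√(1/n₁ + 1/n₂) = 7.5681×√(1/14 + 1/17) = 2.7314
t = (x̄₁ - x̄₂)/SE = (77 - 81)/2.7314 = -1.4645
df = 29, t-critical = ±2.045
Decision: fail to reject H₀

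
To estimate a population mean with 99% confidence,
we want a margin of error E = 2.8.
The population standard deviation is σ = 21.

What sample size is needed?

z_0.005 = 2.576
n = (z×σ/E)² = (2.576×21/2.8)²
n = 373.2624
Round up: n = 374

Answer: n = 374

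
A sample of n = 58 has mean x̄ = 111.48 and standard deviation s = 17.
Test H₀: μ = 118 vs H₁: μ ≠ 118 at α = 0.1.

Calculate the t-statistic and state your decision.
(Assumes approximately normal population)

df = n - 1 = 57
SE = s/√n = 17/√58 = 2.2322
t = (x̄ - μ₀)/SE = (111.48 - 118)/2.2322 = -2.9209
Critical value: t_{0.05,57} = ±1.672
p-value ≈ 0.0050
Decision: reject H₀

Answer: t = -2.9209, reject H₀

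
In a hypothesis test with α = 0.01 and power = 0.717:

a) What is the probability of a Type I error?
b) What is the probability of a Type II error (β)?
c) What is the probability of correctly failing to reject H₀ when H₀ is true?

Answer: a) 0.01, b) 0.283, c) 0.99

Derivation:
a) Type I error probability = α = 0.01
b) Power = P(reject H₀ | H₁ true) = 1 - β = 0.717, so Type II error probability = β = 1 - Power = 0.283
c) P(fail to reject H₀ | H₀ true) = 1 - α = 0.99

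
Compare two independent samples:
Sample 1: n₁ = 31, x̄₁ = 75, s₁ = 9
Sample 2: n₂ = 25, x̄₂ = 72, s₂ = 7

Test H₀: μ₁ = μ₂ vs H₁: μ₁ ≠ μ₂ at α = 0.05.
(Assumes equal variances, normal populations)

Pooled variance: s²_p = [30×9² + 24×7²]/(54) = 66.7778
s_p = 8.1718
SE = s_p×√(1/n₁ + 1/n₂) = 8.1718×√(1/31 + 1/25) = 2.1967
t = (x̄₁ - x̄₂)/SE = (75 - 72)/2.1967 = 1.3657
df = 54, t-critical = ±2.005
Decision: fail to reject H₀

Answer: t = 1.3657, fail to reject H₀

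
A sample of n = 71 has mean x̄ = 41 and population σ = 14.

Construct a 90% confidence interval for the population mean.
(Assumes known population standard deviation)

Confidence level: 90%, α = 0.1
z_0.05 = 1.645
SE = σ/√n = 14/√71 = 1.6615
Margin of error = 1.645 × 1.6615 = 2.7332
CI: x̄ ± margin = 41 ± 2.7332
CI: (38.2668, 43.7332)

Answer: (38.2668, 43.7332)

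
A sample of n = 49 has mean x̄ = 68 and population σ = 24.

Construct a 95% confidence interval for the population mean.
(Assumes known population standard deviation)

Confidence level: 95%, α = 0.05
z_0.025 = 1.960
SE = σ/√n = 24/√49 = 3.4286
Margin of error = 1.960 × 3.4286 = 6.7201
CI: x̄ ± margin = 68 ± 6.7201
CI: (61.2799, 74.7201)

Answer: (61.2799, 74.7201)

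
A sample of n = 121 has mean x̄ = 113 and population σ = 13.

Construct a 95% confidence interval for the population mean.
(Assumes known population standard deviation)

Answer: (110.6837, 115.3163)

Derivation:
Confidence level: 95%, α = 0.05
z_0.025 = 1.960
SE = σ/√n = 13/√121 = 1.1818
Margin of error = 1.960 × 1.1818 = 2.3163
CI: x̄ ± margin = 113 ± 2.3163
CI: (110.6837, 115.3163)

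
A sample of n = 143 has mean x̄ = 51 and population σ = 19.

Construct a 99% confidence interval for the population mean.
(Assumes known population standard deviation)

Answer: (46.9070, 55.0930)

Derivation:
Confidence level: 99%, α = 0.01
z_0.005 = 2.576
SE = σ/√n = 19/√143 = 1.5889
Margin of error = 2.576 × 1.5889 = 4.0930
CI: x̄ ± margin = 51 ± 4.0930
CI: (46.9070, 55.0930)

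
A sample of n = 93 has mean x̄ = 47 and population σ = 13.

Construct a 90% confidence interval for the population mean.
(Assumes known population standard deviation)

Confidence level: 90%, α = 0.1
z_0.05 = 1.645
SE = σ/√n = 13/√93 = 1.3480
Margin of error = 1.645 × 1.3480 = 2.2175
CI: x̄ ± margin = 47 ± 2.2175
CI: (44.7825, 49.2175)

Answer: (44.7825, 49.2175)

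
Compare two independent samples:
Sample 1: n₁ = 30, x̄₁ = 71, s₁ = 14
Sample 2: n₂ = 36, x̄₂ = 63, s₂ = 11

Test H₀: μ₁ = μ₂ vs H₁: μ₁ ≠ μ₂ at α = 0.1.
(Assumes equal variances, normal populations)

Pooled variance: s²_p = [29×14² + 35×11²]/(64) = 154.9844
s_p = 12.4493
SE = s_p×√(1/n₁ + 1/n₂) = 12.4493×√(1/30 + 1/36) = 3.0775
t = (x̄₁ - x̄₂)/SE = (71 - 63)/3.0775 = 2.5995
df = 64, t-critical = ±1.669
Decision: reject H₀

Answer: t = 2.5995, reject H₀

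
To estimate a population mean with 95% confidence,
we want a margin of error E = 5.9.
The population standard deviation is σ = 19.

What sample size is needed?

z_0.025 = 1.960
n = (z×σ/E)² = (1.960×19/5.9)²
n = 39.8396
Round up: n = 40

Answer: n = 40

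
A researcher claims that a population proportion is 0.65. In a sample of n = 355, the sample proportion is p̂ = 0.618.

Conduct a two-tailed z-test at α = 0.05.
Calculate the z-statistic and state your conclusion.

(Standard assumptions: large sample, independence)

H₀: p = 0.65, H₁: p ≠ 0.65
Standard error: SE = √(p₀(1-p₀)/n) = √(0.65×0.35/355) = 0.025315
z-statistic: z = (p̂ - p₀)/SE = (0.618 - 0.65)/0.025315 = -1.2641
Critical value: z_0.025 = ±1.960
p-value = 0.2062
Decision: fail to reject H₀ at α = 0.05

Answer: z = -1.2641, fail to reject H₀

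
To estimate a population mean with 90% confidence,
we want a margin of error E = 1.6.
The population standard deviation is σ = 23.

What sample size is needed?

Answer: n = 560

Derivation:
z_0.05 = 1.645
n = (z×σ/E)² = (1.645×23/1.6)²
n = 559.1747
Round up: n = 560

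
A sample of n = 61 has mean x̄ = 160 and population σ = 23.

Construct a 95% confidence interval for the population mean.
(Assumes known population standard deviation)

Answer: (154.2282, 165.7718)

Derivation:
Confidence level: 95%, α = 0.05
z_0.025 = 1.960
SE = σ/√n = 23/√61 = 2.9448
Margin of error = 1.960 × 2.9448 = 5.7718
CI: x̄ ± margin = 160 ± 5.7718
CI: (154.2282, 165.7718)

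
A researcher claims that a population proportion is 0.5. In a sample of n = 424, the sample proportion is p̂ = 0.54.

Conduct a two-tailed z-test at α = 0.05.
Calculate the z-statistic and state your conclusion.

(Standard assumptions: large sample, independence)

H₀: p = 0.5, H₁: p ≠ 0.5
Standard error: SE = √(p₀(1-p₀)/n) = √(0.5×0.5/424) = 0.024282
z-statistic: z = (p̂ - p₀)/SE = (0.54 - 0.5)/0.024282 = 1.6473
Critical value: z_0.025 = ±1.960
p-value = 0.0995
Decision: fail to reject H₀ at α = 0.05

Answer: z = 1.6473, fail to reject H₀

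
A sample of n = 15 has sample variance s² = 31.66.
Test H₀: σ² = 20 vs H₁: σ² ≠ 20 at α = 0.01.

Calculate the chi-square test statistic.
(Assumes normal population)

df = n - 1 = 14
χ² = (n-1)s²/σ₀² = 14×31.66/20 = 22.1620
Critical values: χ²_{0.995,14} = 4.075, χ²_{0.005,14} = 31.319
Rejection region: χ² < 4.075 or χ² > 31.319
Decision: fail to reject H₀

Answer: χ² = 22.1620, fail to reject H₀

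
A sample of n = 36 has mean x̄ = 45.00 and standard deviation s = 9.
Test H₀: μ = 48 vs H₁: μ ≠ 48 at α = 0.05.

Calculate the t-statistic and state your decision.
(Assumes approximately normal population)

df = n - 1 = 35
SE = s/√n = 9/√36 = 1.5000
t = (x̄ - μ₀)/SE = (45.00 - 48)/1.5000 = -2.0000
Critical value: t_{0.025,35} = ±2.030
p-value ≈ 0.0533
Decision: fail to reject H₀

Answer: t = -2.0000, fail to reject H₀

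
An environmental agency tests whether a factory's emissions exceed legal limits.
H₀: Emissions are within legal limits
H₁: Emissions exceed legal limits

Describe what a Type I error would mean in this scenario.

Type I error: rejecting H₀ when it is actually true (false positive).
Type II error: failing to reject H₀ when H₁ is actually true (false negative).

Answer: Citing a compliant factory for excess emissions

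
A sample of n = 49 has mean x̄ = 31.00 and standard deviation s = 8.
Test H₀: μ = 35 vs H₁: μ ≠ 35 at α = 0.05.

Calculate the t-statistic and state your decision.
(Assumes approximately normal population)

df = n - 1 = 48
SE = s/√n = 8/√49 = 1.1429
t = (x̄ - μ₀)/SE = (31.00 - 35)/1.1429 = -3.4999
Critical value: t_{0.025,48} = ±2.011
p-value ≈ 0.0010
Decision: reject H₀

Answer: t = -3.4999, reject H₀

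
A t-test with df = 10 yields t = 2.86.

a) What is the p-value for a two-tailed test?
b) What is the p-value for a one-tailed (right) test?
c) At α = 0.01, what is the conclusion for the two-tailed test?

Using t-distribution with df = 10:
a) Two-tailed: p = 2×P(T > 2.86) = 0.0170
b) One-tailed: p = P(T > 2.86) = 0.0085
c) 0.0170 ≥ 0.01, fail to reject H₀

Answer: a) 0.0170, b) 0.0085, c) fail to reject H₀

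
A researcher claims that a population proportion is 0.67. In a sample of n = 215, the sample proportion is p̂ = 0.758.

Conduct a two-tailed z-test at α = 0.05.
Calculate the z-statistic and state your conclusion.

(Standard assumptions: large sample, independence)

Answer: z = 2.7442, reject H₀

Derivation:
H₀: p = 0.67, H₁: p ≠ 0.67
Standard error: SE = √(p₀(1-p₀)/n) = √(0.67×0.33/215) = 0.032068
z-statistic: z = (p̂ - p₀)/SE = (0.758 - 0.67)/0.032068 = 2.7442
Critical value: z_0.025 = ±1.960
p-value = 0.0061
Decision: reject H₀ at α = 0.05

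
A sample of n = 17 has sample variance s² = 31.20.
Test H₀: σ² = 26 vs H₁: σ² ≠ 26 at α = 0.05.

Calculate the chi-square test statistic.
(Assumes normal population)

Answer: χ² = 19.2000, fail to reject H₀

Derivation:
df = n - 1 = 16
χ² = (n-1)s²/σ₀² = 16×31.20/26 = 19.2000
Critical values: χ²_{0.975,16} = 6.908, χ²_{0.025,16} = 28.845
Rejection region: χ² < 6.908 or χ² > 28.845
Decision: fail to reject H₀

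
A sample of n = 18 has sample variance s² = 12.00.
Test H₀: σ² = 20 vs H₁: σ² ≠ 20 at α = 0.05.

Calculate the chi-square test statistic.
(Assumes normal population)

Answer: χ² = 10.2000, fail to reject H₀

Derivation:
df = n - 1 = 17
χ² = (n-1)s²/σ₀² = 17×12.00/20 = 10.2000
Critical values: χ²_{0.975,17} = 7.564, χ²_{0.025,17} = 30.191
Rejection region: χ² < 7.564 or χ² > 30.191
Decision: fail to reject H₀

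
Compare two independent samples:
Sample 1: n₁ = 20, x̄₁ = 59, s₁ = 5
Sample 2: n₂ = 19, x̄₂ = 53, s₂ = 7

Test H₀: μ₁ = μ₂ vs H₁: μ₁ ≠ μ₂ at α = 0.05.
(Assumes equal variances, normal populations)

Answer: t = 3.0926, reject H₀

Derivation:
Pooled variance: s²_p = [19×5² + 18×7²]/(37) = 36.6757
s_p = 6.0560
SE = s_p×√(1/n₁ + 1/n₂) = 6.0560×√(1/20 + 1/19) = 1.9401
t = (x̄₁ - x̄₂)/SE = (59 - 53)/1.9401 = 3.0926
df = 37, t-critical = ±2.026
Decision: reject H₀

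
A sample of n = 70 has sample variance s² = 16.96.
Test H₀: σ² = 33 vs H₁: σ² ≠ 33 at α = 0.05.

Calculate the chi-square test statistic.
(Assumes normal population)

df = n - 1 = 69
χ² = (n-1)s²/σ₀² = 69×16.96/33 = 35.4618
Critical values: χ²_{0.975,69} = 47.924, χ²_{0.025,69} = 93.856
Rejection region: χ² < 47.924 or χ² > 93.856
Decision: reject H₀

Answer: χ² = 35.4618, reject H₀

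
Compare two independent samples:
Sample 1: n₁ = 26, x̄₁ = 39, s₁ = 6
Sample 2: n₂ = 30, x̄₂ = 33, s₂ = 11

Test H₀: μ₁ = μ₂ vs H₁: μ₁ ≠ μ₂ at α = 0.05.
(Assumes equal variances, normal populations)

Pooled variance: s²_p = [25×6² + 29×11²]/(54) = 81.6481
s_p = 9.0359
SE = s_p×√(1/n₁ + 1/n₂) = 9.0359×√(1/26 + 1/30) = 2.4211
t = (x̄₁ - x̄₂)/SE = (39 - 33)/2.4211 = 2.4782
df = 54, t-critical = ±2.005
Decision: reject H₀

Answer: t = 2.4782, reject H₀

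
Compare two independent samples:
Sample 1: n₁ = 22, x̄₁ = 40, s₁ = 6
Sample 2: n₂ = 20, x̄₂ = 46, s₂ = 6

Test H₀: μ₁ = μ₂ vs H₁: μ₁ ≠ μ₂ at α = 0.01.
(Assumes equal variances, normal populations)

Answer: t = -3.2368, reject H₀

Derivation:
Pooled variance: s²_p = [21×6² + 19×6²]/(40) = 36.0000
s_p = 6.0000
SE = s_p×√(1/n₁ + 1/n₂) = 6.0000×√(1/22 + 1/20) = 1.8537
t = (x̄₁ - x̄₂)/SE = (40 - 46)/1.8537 = -3.2368
df = 40, t-critical = ±2.704
Decision: reject H₀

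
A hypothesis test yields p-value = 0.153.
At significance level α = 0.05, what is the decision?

Answer: fail to reject H₀

Derivation:
Compare p-value to α:
0.153 ≥ 0.05
Decision: fail to reject H₀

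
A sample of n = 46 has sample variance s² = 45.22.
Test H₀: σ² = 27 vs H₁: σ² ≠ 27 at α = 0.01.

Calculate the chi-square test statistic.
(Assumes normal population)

Answer: χ² = 75.3667, reject H₀

Derivation:
df = n - 1 = 45
χ² = (n-1)s²/σ₀² = 45×45.22/27 = 75.3667
Critical values: χ²_{0.995,45} = 24.311, χ²_{0.005,45} = 73.166
Rejection region: χ² < 24.311 or χ² > 73.166
Decision: reject H₀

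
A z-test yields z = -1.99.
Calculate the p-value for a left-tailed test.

Answer: p-value ≈ 0.0233

Derivation:
For z = -1.99:
p = P(Z < -1.99) = Φ(-1.99) = 0.0233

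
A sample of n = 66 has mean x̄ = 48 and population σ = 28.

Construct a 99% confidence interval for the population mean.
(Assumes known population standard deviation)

Confidence level: 99%, α = 0.01
z_0.005 = 2.576
SE = σ/√n = 28/√66 = 3.4466
Margin of error = 2.576 × 3.4466 = 8.8784
CI: x̄ ± margin = 48 ± 8.8784
CI: (39.1216, 56.8784)

Answer: (39.1216, 56.8784)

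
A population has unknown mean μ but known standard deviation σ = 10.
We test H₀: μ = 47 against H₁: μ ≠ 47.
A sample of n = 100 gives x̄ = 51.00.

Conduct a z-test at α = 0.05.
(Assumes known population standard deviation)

Answer: z = 4.0000, reject H₀

Derivation:
Standard error: SE = σ/√n = 10/√100 = 1.0000
z-statistic: z = (x̄ - μ₀)/SE = (51.00 - 47)/1.0000 = 4.0000
Critical value: ±1.960
p-value = 0.0001
Decision: reject H₀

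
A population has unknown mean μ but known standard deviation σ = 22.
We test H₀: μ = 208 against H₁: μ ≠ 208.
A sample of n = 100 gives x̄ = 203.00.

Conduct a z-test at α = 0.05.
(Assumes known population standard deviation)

Standard error: SE = σ/√n = 22/√100 = 2.2000
z-statistic: z = (x̄ - μ₀)/SE = (203.00 - 208)/2.2000 = -2.2727
Critical value: ±1.960
p-value = 0.0230
Decision: reject H₀

Answer: z = -2.2727, reject H₀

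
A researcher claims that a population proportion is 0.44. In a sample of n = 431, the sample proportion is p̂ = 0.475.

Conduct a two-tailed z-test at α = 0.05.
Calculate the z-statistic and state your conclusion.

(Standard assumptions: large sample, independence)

H₀: p = 0.44, H₁: p ≠ 0.44
Standard error: SE = √(p₀(1-p₀)/n) = √(0.44×0.56/431) = 0.023910
z-statistic: z = (p̂ - p₀)/SE = (0.475 - 0.44)/0.023910 = 1.4638
Critical value: z_0.025 = ±1.960
p-value = 0.1432
Decision: fail to reject H₀ at α = 0.05

Answer: z = 1.4638, fail to reject H₀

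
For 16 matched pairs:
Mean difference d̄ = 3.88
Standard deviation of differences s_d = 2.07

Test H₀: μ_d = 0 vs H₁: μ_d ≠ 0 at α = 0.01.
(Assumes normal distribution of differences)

df = n - 1 = 15
SE = s_d/√n = 2.07/√16 = 0.5175
t = d̄/SE = 3.88/0.5175 = 7.4976
Critical value: t_{0.005,15} = ±2.947
p-value < 0.0001
Decision: reject H₀

Answer: t = 7.4976, reject H₀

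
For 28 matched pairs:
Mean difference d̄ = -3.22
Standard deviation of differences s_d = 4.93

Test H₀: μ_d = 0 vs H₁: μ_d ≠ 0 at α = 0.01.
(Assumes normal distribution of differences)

df = n - 1 = 27
SE = s_d/√n = 4.93/√28 = 0.9317
t = d̄/SE = -3.22/0.9317 = -3.4560
Critical value: t_{0.005,27} = ±2.771
p-value ≈ 0.0018
Decision: reject H₀

Answer: t = -3.4560, reject H₀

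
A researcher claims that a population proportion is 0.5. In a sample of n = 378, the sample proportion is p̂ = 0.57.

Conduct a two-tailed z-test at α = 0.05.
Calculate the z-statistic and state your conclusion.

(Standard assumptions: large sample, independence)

Answer: z = 2.7219, reject H₀

Derivation:
H₀: p = 0.5, H₁: p ≠ 0.5
Standard error: SE = √(p₀(1-p₀)/n) = √(0.5×0.5/378) = 0.025717
z-statistic: z = (p̂ - p₀)/SE = (0.57 - 0.5)/0.025717 = 2.7219
Critical value: z_0.025 = ±1.960
p-value = 0.0065
Decision: reject H₀ at α = 0.05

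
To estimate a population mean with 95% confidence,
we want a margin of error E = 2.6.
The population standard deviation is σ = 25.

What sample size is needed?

z_0.025 = 1.960
n = (z×σ/E)² = (1.960×25/2.6)²
n = 355.1775
Round up: n = 356

Answer: n = 356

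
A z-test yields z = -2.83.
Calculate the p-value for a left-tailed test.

Answer: p-value ≈ 0.0023

Derivation:
For z = -2.83:
p = P(Z < -2.83) = Φ(-2.83) = 0.0023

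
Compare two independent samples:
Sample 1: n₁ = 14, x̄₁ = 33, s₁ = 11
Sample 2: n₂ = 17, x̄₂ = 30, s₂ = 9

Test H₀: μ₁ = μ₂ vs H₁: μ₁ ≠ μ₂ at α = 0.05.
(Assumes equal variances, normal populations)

Answer: t = 0.8357, fail to reject H₀

Derivation:
Pooled variance: s²_p = [13×11² + 16×9²]/(29) = 98.9310
s_p = 9.9464
SE = s_p×√(1/n₁ + 1/n₂) = 9.9464×√(1/14 + 1/17) = 3.5897
t = (x̄₁ - x̄₂)/SE = (33 - 30)/3.5897 = 0.8357
df = 29, t-critical = ±2.045
Decision: fail to reject H₀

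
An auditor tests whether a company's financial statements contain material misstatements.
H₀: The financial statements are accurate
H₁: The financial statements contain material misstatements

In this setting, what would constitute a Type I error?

Answer: Concluding the statements are misstated when they are actually accurate

Derivation:
A Type I error (probability α) occurs when we reject a true H₀.
A Type II error (probability β) occurs when we fail to reject a false H₀.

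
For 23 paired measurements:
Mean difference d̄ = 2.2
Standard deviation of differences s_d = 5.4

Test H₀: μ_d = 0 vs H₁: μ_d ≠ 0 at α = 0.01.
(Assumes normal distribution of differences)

df = n - 1 = 22
SE = s_d/√n = 5.4/√23 = 1.1260
t = d̄/SE = 2.2/1.1260 = 1.9538
Critical value: t_{0.005,22} = ±2.819
p-value ≈ 0.0636
Decision: fail to reject H₀

Answer: t = 1.9538, fail to reject H₀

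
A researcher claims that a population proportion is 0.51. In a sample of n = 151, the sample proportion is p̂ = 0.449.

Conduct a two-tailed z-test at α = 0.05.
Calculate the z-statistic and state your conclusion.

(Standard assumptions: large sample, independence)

H₀: p = 0.51, H₁: p ≠ 0.51
Standard error: SE = √(p₀(1-p₀)/n) = √(0.51×0.49/151) = 0.040681
z-statistic: z = (p̂ - p₀)/SE = (0.449 - 0.51)/0.040681 = -1.4995
Critical value: z_0.025 = ±1.960
p-value = 0.1337
Decision: fail to reject H₀ at α = 0.05

Answer: z = -1.4995, fail to reject H₀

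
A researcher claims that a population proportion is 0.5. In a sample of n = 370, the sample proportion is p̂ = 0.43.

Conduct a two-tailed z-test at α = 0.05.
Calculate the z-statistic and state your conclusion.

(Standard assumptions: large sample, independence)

H₀: p = 0.5, H₁: p ≠ 0.5
Standard error: SE = √(p₀(1-p₀)/n) = √(0.5×0.5/370) = 0.025994
z-statistic: z = (p̂ - p₀)/SE = (0.43 - 0.5)/0.025994 = -2.6929
Critical value: z_0.025 = ±1.960
p-value = 0.0071
Decision: reject H₀ at α = 0.05

Answer: z = -2.6929, reject H₀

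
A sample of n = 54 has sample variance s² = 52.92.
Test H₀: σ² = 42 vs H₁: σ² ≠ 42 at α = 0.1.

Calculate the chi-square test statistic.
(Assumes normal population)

Answer: χ² = 66.7800, fail to reject H₀

Derivation:
df = n - 1 = 53
χ² = (n-1)s²/σ₀² = 53×52.92/42 = 66.7800
Critical values: χ²_{0.95,53} = 37.276, χ²_{0.05,53} = 70.993
Rejection region: χ² < 37.276 or χ² > 70.993
Decision: fail to reject H₀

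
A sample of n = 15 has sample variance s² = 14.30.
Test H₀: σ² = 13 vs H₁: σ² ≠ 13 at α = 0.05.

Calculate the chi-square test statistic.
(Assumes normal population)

Answer: χ² = 15.4000, fail to reject H₀

Derivation:
df = n - 1 = 14
χ² = (n-1)s²/σ₀² = 14×14.30/13 = 15.4000
Critical values: χ²_{0.975,14} = 5.629, χ²_{0.025,14} = 26.119
Rejection region: χ² < 5.629 or χ² > 26.119
Decision: fail to reject H₀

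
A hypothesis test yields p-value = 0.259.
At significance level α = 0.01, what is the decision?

Answer: fail to reject H₀

Derivation:
Compare p-value to α:
0.259 ≥ 0.01
Decision: fail to reject H₀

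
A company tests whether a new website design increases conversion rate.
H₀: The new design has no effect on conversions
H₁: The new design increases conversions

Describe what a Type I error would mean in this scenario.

Answer: Switching to a new design that doesn't actually help

Derivation:
Type I error: rejecting H₀ when it is actually true (false positive).
Type II error: failing to reject H₀ when H₁ is actually true (false negative).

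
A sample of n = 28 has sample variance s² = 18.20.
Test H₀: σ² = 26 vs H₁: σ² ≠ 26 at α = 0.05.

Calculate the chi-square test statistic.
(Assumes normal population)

df = n - 1 = 27
χ² = (n-1)s²/σ₀² = 27×18.20/26 = 18.9000
Critical values: χ²_{0.975,27} = 14.573, χ²_{0.025,27} = 43.195
Rejection region: χ² < 14.573 or χ² > 43.195
Decision: fail to reject H₀

Answer: χ² = 18.9000, fail to reject H₀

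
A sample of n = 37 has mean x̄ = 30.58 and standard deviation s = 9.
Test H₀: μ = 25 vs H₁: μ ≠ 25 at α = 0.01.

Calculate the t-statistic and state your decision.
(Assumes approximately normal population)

df = n - 1 = 36
SE = s/√n = 9/√37 = 1.4796
t = (x̄ - μ₀)/SE = (30.58 - 25)/1.4796 = 3.7713
Critical value: t_{0.005,36} = ±2.719
p-value ≈ 0.0006
Decision: reject H₀

Answer: t = 3.7713, reject H₀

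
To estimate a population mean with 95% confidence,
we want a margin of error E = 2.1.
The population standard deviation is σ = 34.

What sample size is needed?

z_0.025 = 1.960
n = (z×σ/E)² = (1.960×34/2.1)²
n = 1007.0044
Round up: n = 1008

Answer: n = 1008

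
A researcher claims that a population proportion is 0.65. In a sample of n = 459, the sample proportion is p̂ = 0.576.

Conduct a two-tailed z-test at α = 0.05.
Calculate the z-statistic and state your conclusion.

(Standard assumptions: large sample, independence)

H₀: p = 0.65, H₁: p ≠ 0.65
Standard error: SE = √(p₀(1-p₀)/n) = √(0.65×0.35/459) = 0.022263
z-statistic: z = (p̂ - p₀)/SE = (0.576 - 0.65)/0.022263 = -3.3239
Critical value: z_0.025 = ±1.960
p-value = 0.0009
Decision: reject H₀ at α = 0.05

Answer: z = -3.3239, reject H₀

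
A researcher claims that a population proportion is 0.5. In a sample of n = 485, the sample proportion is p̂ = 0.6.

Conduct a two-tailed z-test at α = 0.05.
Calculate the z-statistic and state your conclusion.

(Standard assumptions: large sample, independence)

H₀: p = 0.5, H₁: p ≠ 0.5
Standard error: SE = √(p₀(1-p₀)/n) = √(0.5×0.5/485) = 0.022704
z-statistic: z = (p̂ - p₀)/SE = (0.6 - 0.5)/0.022704 = 4.4045
Critical value: z_0.025 = ±1.960
p-value < 0.0001
Decision: reject H₀ at α = 0.05

Answer: z = 4.4045, reject H₀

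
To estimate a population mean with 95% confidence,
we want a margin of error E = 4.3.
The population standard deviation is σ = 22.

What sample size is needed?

z_0.025 = 1.960
n = (z×σ/E)² = (1.960×22/4.3)²
n = 100.5589
Round up: n = 101

Answer: n = 101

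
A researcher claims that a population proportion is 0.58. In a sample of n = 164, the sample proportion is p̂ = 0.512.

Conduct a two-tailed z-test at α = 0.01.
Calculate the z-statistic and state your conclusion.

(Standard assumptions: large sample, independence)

H₀: p = 0.58, H₁: p ≠ 0.58
Standard error: SE = √(p₀(1-p₀)/n) = √(0.58×0.42/164) = 0.038540
z-statistic: z = (p̂ - p₀)/SE = (0.512 - 0.58)/0.038540 = -1.7644
Critical value: z_0.005 = ±2.576
p-value = 0.0777
Decision: fail to reject H₀ at α = 0.01

Answer: z = -1.7644, fail to reject H₀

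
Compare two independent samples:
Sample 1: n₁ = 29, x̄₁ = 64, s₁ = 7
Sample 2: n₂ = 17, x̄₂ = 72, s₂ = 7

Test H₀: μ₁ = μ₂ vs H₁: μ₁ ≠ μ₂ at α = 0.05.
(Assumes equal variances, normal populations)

Pooled variance: s²_p = [28×7² + 16×7²]/(44) = 49.0000
s_p = 7.0000
SE = s_p×√(1/n₁ + 1/n₂) = 7.0000×√(1/29 + 1/17) = 2.1382
t = (x̄₁ - x̄₂)/SE = (64 - 72)/2.1382 = -3.7415
df = 44, t-critical = ±2.015
Decision: reject H₀

Answer: t = -3.7415, reject H₀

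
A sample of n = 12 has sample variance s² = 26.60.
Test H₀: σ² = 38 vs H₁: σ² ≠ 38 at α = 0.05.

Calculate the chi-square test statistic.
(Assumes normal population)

df = n - 1 = 11
χ² = (n-1)s²/σ₀² = 11×26.60/38 = 7.7000
Critical values: χ²_{0.975,11} = 3.816, χ²_{0.025,11} = 21.920
Rejection region: χ² < 3.816 or χ² > 21.920
Decision: fail to reject H₀

Answer: χ² = 7.7000, fail to reject H₀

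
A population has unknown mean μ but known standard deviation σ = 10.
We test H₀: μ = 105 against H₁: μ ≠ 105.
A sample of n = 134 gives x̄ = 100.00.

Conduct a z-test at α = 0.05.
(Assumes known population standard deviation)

Standard error: SE = σ/√n = 10/√134 = 0.8639
z-statistic: z = (x̄ - μ₀)/SE = (100.00 - 105)/0.8639 = -5.7877
Critical value: ±1.960
p-value < 0.0001
Decision: reject H₀

Answer: z = -5.7877, reject H₀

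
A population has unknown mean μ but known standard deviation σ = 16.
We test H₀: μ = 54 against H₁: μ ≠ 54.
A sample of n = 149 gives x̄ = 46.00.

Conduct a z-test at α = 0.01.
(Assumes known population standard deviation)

Answer: z = -6.1031, reject H₀

Derivation:
Standard error: SE = σ/√n = 16/√149 = 1.3108
z-statistic: z = (x̄ - μ₀)/SE = (46.00 - 54)/1.3108 = -6.1031
Critical value: ±2.576
p-value < 0.0001
Decision: reject H₀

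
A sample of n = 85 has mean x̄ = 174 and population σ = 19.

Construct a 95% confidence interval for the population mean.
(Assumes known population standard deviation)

Confidence level: 95%, α = 0.05
z_0.025 = 1.960
SE = σ/√n = 19/√85 = 2.0608
Margin of error = 1.960 × 2.0608 = 4.0392
CI: x̄ ± margin = 174 ± 4.0392
CI: (169.9608, 178.0392)

Answer: (169.9608, 178.0392)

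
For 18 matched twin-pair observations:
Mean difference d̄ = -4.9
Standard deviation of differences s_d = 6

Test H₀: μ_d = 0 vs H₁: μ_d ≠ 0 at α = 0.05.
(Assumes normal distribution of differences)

df = n - 1 = 17
SE = s_d/√n = 6/√18 = 1.4142
t = d̄/SE = -4.9/1.4142 = -3.4649
Critical value: t_{0.025,17} = ±2.110
p-value ≈ 0.0030
Decision: reject H₀

Answer: t = -3.4649, reject H₀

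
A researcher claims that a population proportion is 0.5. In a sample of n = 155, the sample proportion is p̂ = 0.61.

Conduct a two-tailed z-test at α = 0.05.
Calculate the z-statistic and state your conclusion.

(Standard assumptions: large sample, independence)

Answer: z = 2.7390, reject H₀

Derivation:
H₀: p = 0.5, H₁: p ≠ 0.5
Standard error: SE = √(p₀(1-p₀)/n) = √(0.5×0.5/155) = 0.040161
z-statistic: z = (p̂ - p₀)/SE = (0.61 - 0.5)/0.040161 = 2.7390
Critical value: z_0.025 = ±1.960
p-value = 0.0062
Decision: reject H₀ at α = 0.05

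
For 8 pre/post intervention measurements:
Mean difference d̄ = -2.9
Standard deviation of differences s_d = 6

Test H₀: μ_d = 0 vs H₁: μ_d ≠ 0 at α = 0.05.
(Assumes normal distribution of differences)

df = n - 1 = 7
SE = s_d/√n = 6/√8 = 2.1213
t = d̄/SE = -2.9/2.1213 = -1.3671
Critical value: t_{0.025,7} = ±2.365
p-value ≈ 0.2139
Decision: fail to reject H₀

Answer: t = -1.3671, fail to reject H₀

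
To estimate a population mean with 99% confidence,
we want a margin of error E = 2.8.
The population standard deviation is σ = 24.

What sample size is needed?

z_0.005 = 2.576
n = (z×σ/E)² = (2.576×24/2.8)²
n = 487.5264
Round up: n = 488

Answer: n = 488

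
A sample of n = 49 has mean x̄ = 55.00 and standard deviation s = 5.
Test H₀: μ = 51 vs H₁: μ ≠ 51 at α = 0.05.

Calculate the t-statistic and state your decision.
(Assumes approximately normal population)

Answer: t = 5.5999, reject H₀

Derivation:
df = n - 1 = 48
SE = s/√n = 5/√49 = 0.7143
t = (x̄ - μ₀)/SE = (55.00 - 51)/0.7143 = 5.5999
Critical value: t_{0.025,48} = ±2.011
p-value < 0.0001
Decision: reject H₀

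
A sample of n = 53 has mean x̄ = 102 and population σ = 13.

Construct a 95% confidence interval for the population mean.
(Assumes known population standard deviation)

Confidence level: 95%, α = 0.05
z_0.025 = 1.960
SE = σ/√n = 13/√53 = 1.7857
Margin of error = 1.960 × 1.7857 = 3.5000
CI: x̄ ± margin = 102 ± 3.5000
CI: (98.5000, 105.5000)

Answer: (98.5000, 105.5000)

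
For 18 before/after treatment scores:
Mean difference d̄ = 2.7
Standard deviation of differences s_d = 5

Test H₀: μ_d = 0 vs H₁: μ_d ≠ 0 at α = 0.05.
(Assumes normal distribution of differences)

df = n - 1 = 17
SE = s_d/√n = 5/√18 = 1.1785
t = d̄/SE = 2.7/1.1785 = 2.2910
Critical value: t_{0.025,17} = ±2.110
p-value ≈ 0.0350
Decision: reject H₀

Answer: t = 2.2910, reject H₀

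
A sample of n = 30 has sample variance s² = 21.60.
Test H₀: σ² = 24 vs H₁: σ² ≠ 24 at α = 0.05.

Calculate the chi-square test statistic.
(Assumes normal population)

Answer: χ² = 26.1000, fail to reject H₀

Derivation:
df = n - 1 = 29
χ² = (n-1)s²/σ₀² = 29×21.60/24 = 26.1000
Critical values: χ²_{0.975,29} = 16.047, χ²_{0.025,29} = 45.722
Rejection region: χ² < 16.047 or χ² > 45.722
Decision: fail to reject H₀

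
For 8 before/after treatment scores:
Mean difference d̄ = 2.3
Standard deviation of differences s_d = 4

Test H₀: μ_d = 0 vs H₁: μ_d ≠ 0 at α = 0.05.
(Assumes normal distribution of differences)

df = n - 1 = 7
SE = s_d/√n = 4/√8 = 1.4142
t = d̄/SE = 2.3/1.4142 = 1.6264
Critical value: t_{0.025,7} = ±2.365
p-value ≈ 0.1479
Decision: fail to reject H₀

Answer: t = 1.6264, fail to reject H₀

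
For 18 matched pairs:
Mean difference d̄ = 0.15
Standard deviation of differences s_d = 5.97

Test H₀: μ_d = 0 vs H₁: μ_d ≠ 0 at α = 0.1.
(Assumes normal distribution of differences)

Answer: t = 0.1066, fail to reject H₀

Derivation:
df = n - 1 = 17
SE = s_d/√n = 5.97/√18 = 1.4071
t = d̄/SE = 0.15/1.4071 = 0.1066
Critical value: t_{0.05,17} = ±1.740
p-value ≈ 0.9164
Decision: fail to reject H₀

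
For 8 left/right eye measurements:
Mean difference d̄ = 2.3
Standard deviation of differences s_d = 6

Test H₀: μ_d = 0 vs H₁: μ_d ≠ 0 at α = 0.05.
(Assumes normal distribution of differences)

Answer: t = 1.0842, fail to reject H₀

Derivation:
df = n - 1 = 7
SE = s_d/√n = 6/√8 = 2.1213
t = d̄/SE = 2.3/2.1213 = 1.0842
Critical value: t_{0.025,7} = ±2.365
p-value ≈ 0.3142
Decision: fail to reject H₀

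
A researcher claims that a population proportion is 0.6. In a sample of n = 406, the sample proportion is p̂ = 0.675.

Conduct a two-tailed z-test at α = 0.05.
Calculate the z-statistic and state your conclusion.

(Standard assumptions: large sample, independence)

Answer: z = 3.0848, reject H₀

Derivation:
H₀: p = 0.6, H₁: p ≠ 0.6
Standard error: SE = √(p₀(1-p₀)/n) = √(0.6×0.4/406) = 0.024313
z-statistic: z = (p̂ - p₀)/SE = (0.675 - 0.6)/0.024313 = 3.0848
Critical value: z_0.025 = ±1.960
p-value = 0.0020
Decision: reject H₀ at α = 0.05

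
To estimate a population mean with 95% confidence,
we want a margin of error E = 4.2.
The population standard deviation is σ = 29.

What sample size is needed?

Answer: n = 184

Derivation:
z_0.025 = 1.960
n = (z×σ/E)² = (1.960×29/4.2)²
n = 183.1511
Round up: n = 184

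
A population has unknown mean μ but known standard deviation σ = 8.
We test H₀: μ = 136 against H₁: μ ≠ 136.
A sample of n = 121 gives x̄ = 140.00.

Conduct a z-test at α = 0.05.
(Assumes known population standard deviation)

Answer: z = 5.4998, reject H₀

Derivation:
Standard error: SE = σ/√n = 8/√121 = 0.7273
z-statistic: z = (x̄ - μ₀)/SE = (140.00 - 136)/0.7273 = 5.4998
Critical value: ±1.960
p-value < 0.0001
Decision: reject H₀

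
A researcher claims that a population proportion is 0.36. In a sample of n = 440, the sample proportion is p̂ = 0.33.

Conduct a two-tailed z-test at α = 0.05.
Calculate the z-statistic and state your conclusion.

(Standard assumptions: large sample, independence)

H₀: p = 0.36, H₁: p ≠ 0.36
Standard error: SE = √(p₀(1-p₀)/n) = √(0.36×0.64/440) = 0.022883
z-statistic: z = (p̂ - p₀)/SE = (0.33 - 0.36)/0.022883 = -1.3110
Critical value: z_0.025 = ±1.960
p-value = 0.1899
Decision: fail to reject H₀ at α = 0.05

Answer: z = -1.3110, fail to reject H₀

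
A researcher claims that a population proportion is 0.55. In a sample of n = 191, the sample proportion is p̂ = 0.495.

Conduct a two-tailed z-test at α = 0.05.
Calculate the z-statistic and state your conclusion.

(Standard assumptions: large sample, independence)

Answer: z = -1.5279, fail to reject H₀

Derivation:
H₀: p = 0.55, H₁: p ≠ 0.55
Standard error: SE = √(p₀(1-p₀)/n) = √(0.55×0.45/191) = 0.035997
z-statistic: z = (p̂ - p₀)/SE = (0.495 - 0.55)/0.035997 = -1.5279
Critical value: z_0.025 = ±1.960
p-value = 0.1265
Decision: fail to reject H₀ at α = 0.05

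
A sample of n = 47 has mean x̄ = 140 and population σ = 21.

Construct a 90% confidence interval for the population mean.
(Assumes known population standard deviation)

Confidence level: 90%, α = 0.1
z_0.05 = 1.645
SE = σ/√n = 21/√47 = 3.0632
Margin of error = 1.645 × 3.0632 = 5.0390
CI: x̄ ± margin = 140 ± 5.0390
CI: (134.9610, 145.0390)

Answer: (134.9610, 145.0390)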